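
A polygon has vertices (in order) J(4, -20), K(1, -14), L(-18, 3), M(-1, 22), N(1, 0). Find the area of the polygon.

360

Apply the shoelace formula: 2A = Σ (x_i·y_{i+1} − x_{i+1}·y_i), indices taken mod 5.
J→K: (4)(-14) − (1)(-20) = -36
K→L: (1)(3) − (-18)(-14) = -249
L→M: (-18)(22) − (-1)(3) = -393
M→N: (-1)(0) − (1)(22) = -22
N→J: (1)(-20) − (4)(0) = -20
Σ = -720
Area = |Σ|/2 = 360.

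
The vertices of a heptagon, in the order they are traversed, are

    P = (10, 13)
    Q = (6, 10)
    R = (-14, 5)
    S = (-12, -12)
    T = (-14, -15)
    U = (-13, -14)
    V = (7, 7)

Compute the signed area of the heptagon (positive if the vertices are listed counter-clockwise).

230.5

Apply the shoelace formula: 2A = Σ (x_i·y_{i+1} − x_{i+1}·y_i), indices taken mod 7.
P→Q: (10)(10) − (6)(13) = 22
Q→R: (6)(5) − (-14)(10) = 170
R→S: (-14)(-12) − (-12)(5) = 228
S→T: (-12)(-15) − (-14)(-12) = 12
T→U: (-14)(-14) − (-13)(-15) = 1
U→V: (-13)(7) − (7)(-14) = 7
V→P: (7)(13) − (10)(7) = 21
Σ = 461
Signed area = Σ/2 = 230.5 (positive ⇒ counter-clockwise traversal).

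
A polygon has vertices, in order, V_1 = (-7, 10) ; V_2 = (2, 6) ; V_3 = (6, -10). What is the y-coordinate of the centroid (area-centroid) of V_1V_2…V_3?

2

Apply the shoelace (surveyor's) formula. First the cross-terms c_i = x_i·y_{i+1} − x_{i+1}·y_i:
  -62, -56, -10  ⇒  2A = -128, A = -64.
Then Σ (y_i + y_{i+1})·c_i = -768, so ȳ = -768 / (6·(-64)) = 2.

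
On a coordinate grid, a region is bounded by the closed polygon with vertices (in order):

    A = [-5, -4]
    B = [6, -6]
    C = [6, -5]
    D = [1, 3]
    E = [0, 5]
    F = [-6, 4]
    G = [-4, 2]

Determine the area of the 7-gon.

74

Apply the surveyor's formula: 2A = Σ (x_i·y_{i+1} − x_{i+1}·y_i), indices taken mod 7.
Σ = (54) + (6) + (23) + (5) + (30) + (4) + (26) = 148
Area = |Σ|/2 = 74.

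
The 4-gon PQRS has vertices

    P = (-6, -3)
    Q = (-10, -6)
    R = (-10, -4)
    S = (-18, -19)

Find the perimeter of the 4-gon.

|PQ| = √((-4)² + (-3)²) = √25 = 5
|QR| = √((0)² + (2)²) = √4 = 2
|RS| = √((-8)² + (-15)²) = √289 = 17
|SP| = √((12)² + (16)²) = √400 = 20
Perimeter = 5 + 2 + 17 + 20 = 44.

44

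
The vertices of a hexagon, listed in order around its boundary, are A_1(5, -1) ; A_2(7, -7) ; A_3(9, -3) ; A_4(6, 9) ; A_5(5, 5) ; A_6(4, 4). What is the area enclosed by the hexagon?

Σ = (-28) + (42) + (99) + (-15) + (0) + (-24) = 74
Area = |Σ|/2 = 37.

37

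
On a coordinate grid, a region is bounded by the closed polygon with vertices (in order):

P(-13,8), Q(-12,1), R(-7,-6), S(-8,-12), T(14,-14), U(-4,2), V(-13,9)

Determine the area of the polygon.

226.5

Apply Gauss's area formula: 2A = Σ (x_i·y_{i+1} − x_{i+1}·y_i), indices taken mod 7.
P→Q: (-13)(1) − (-12)(8) = 83
Q→R: (-12)(-6) − (-7)(1) = 79
R→S: (-7)(-12) − (-8)(-6) = 36
S→T: (-8)(-14) − (14)(-12) = 280
T→U: (14)(2) − (-4)(-14) = -28
U→V: (-4)(9) − (-13)(2) = -10
V→P: (-13)(8) − (-13)(9) = 13
Σ = 453
Area = |Σ|/2 = 226.5.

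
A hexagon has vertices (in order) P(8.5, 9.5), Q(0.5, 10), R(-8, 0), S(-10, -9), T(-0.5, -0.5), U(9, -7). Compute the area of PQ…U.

Apply the shoelace (surveyor's) formula: 2A = Σ (x_i·y_{i+1} − x_{i+1}·y_i), indices taken mod 6.
Σ = (80.25) + (80) + (72) + (0.5) + (8) + (145) = 385.75
Area = |Σ|/2 = 192.875.

192.875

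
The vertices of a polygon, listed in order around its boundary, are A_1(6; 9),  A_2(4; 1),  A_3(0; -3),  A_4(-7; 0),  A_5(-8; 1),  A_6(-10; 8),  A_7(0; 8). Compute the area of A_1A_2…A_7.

126

Apply the shoelace (surveyor's) formula: 2A = Σ (x_i·y_{i+1} − x_{i+1}·y_i), indices taken mod 7.
A_1→A_2: (6)(1) − (4)(9) = -30
A_2→A_3: (4)(-3) − (0)(1) = -12
A_3→A_4: (0)(0) − (-7)(-3) = -21
A_4→A_5: (-7)(1) − (-8)(0) = -7
A_5→A_6: (-8)(8) − (-10)(1) = -54
A_6→A_7: (-10)(8) − (0)(8) = -80
A_7→A_1: (0)(9) − (6)(8) = -48
Σ = -252
Area = |Σ|/2 = 126.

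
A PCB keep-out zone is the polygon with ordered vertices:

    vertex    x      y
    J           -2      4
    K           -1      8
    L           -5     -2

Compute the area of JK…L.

Apply the shoelace (surveyor's) formula: 2A = Σ (x_i·y_{i+1} − x_{i+1}·y_i), indices taken mod 3.
J→K: (-2)(8) − (-1)(4) = -12
K→L: (-1)(-2) − (-5)(8) = 42
L→J: (-5)(4) − (-2)(-2) = -24
Σ = 6
Area = |Σ|/2 = 3.

3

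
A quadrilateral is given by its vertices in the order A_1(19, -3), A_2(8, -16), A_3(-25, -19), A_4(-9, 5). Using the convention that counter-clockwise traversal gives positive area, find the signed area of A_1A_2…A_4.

-598

Apply the shoelace formula: 2A = Σ (x_i·y_{i+1} − x_{i+1}·y_i), indices taken mod 4.
A_1→A_2: (19)(-16) − (8)(-3) = -280
A_2→A_3: (8)(-19) − (-25)(-16) = -552
A_3→A_4: (-25)(5) − (-9)(-19) = -296
A_4→A_1: (-9)(-3) − (19)(5) = -68
Σ = -1196
Signed area = Σ/2 = -598 (negative ⇒ clockwise traversal).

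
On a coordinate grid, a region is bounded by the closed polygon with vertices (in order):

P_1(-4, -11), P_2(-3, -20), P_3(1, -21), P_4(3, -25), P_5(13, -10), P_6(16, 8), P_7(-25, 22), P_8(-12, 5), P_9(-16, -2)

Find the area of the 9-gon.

845

Apply the shoelace (surveyor's) formula: 2A = Σ (x_i·y_{i+1} − x_{i+1}·y_i), indices taken mod 9.
P_1→P_2: (-4)(-20) − (-3)(-11) = 47
P_2→P_3: (-3)(-21) − (1)(-20) = 83
P_3→P_4: (1)(-25) − (3)(-21) = 38
P_4→P_5: (3)(-10) − (13)(-25) = 295
P_5→P_6: (13)(8) − (16)(-10) = 264
P_6→P_7: (16)(22) − (-25)(8) = 552
P_7→P_8: (-25)(5) − (-12)(22) = 139
P_8→P_9: (-12)(-2) − (-16)(5) = 104
P_9→P_1: (-16)(-11) − (-4)(-2) = 168
Σ = 1690
Area = |Σ|/2 = 845.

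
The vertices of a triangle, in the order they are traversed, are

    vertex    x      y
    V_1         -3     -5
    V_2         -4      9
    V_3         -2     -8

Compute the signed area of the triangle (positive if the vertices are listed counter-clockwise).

-5.5

Apply the surveyor's formula: 2A = Σ (x_i·y_{i+1} − x_{i+1}·y_i), indices taken mod 3.
V_1→V_2: (-3)(9) − (-4)(-5) = -47
V_2→V_3: (-4)(-8) − (-2)(9) = 50
V_3→V_1: (-2)(-5) − (-3)(-8) = -14
Σ = -11
Signed area = Σ/2 = -5.5 (negative ⇒ clockwise traversal).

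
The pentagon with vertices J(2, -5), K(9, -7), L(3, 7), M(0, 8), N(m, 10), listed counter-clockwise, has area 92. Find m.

Write out the shoelace sum; only the two edges meeting at N involve m:
2·Area = [(0·10 − m·8) + (m·(-5) − 2·10)] + 139
       = -13·m + 119 = 184
⇒ m = -5.

-5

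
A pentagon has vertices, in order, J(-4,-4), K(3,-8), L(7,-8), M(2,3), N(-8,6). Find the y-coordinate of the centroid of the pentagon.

-263/205

Apply the shoelace (surveyor's) formula. First the cross-terms c_i = x_i·y_{i+1} − x_{i+1}·y_i:
  44, 32, 37, 36, 56  ⇒  2A = 205, A = 102.5.
Then Σ (y_i + y_{i+1})·c_i = -789, so ȳ = -789 / (6·102.5) = -263/205.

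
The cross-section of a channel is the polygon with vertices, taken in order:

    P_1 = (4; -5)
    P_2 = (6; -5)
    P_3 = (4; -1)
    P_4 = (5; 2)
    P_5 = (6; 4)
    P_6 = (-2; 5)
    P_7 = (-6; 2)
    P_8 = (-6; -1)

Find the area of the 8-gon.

Apply Gauss's area formula: 2A = Σ (x_i·y_{i+1} − x_{i+1}·y_i), indices taken mod 8.
Σ = (10) + (14) + (13) + (8) + (38) + (26) + (18) + (34) = 161
Area = |Σ|/2 = 80.5.

80.5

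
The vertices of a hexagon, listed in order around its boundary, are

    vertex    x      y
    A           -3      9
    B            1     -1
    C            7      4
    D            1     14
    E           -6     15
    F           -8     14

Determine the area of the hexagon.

Σ = (-6) + (11) + (94) + (99) + (36) + (-30) = 204
Area = |Σ|/2 = 102.

102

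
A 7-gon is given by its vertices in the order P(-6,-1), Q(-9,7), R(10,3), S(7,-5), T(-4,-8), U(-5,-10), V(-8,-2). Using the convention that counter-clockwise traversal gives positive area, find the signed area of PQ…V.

-184.5

Apply the surveyor's formula: 2A = Σ (x_i·y_{i+1} − x_{i+1}·y_i), indices taken mod 7.
Cross-terms: -51, -97, -71, -76, 0, -70, -4  ⇒  Σ = -369
Signed area = Σ/2 = -184.5 (negative ⇒ clockwise traversal).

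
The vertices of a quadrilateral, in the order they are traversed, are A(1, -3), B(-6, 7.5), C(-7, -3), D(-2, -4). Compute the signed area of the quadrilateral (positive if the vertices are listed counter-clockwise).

46

Apply the surveyor's formula: 2A = Σ (x_i·y_{i+1} − x_{i+1}·y_i), indices taken mod 4.
Σ = (-10.5) + (70.5) + (22) + (10) = 92
Signed area = Σ/2 = 46 (positive ⇒ counter-clockwise traversal).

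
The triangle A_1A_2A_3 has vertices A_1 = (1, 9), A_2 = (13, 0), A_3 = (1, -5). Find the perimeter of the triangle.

42

|A_1A_2| = √((12)² + (-9)²) = √225 = 15
|A_2A_3| = √((-12)² + (-5)²) = √169 = 13
|A_3A_1| = √((0)² + (14)²) = √196 = 14
Perimeter = 15 + 13 + 14 = 42.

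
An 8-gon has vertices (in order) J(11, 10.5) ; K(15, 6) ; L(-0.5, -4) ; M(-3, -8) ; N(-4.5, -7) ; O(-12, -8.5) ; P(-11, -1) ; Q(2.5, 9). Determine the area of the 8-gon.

J→K: (11)(6) − (15)(10.5) = -91.5
K→L: (15)(-4) − (-0.5)(6) = -57
L→M: (-0.5)(-8) − (-3)(-4) = -8
M→N: (-3)(-7) − (-4.5)(-8) = -15
N→O: (-4.5)(-8.5) − (-12)(-7) = -45.75
O→P: (-12)(-1) − (-11)(-8.5) = -81.5
P→Q: (-11)(9) − (2.5)(-1) = -96.5
Q→J: (2.5)(10.5) − (11)(9) = -72.75
Σ = -468
Area = |Σ|/2 = 234.

234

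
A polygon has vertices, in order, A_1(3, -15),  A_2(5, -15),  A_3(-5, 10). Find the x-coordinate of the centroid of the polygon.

1

Apply the shoelace (surveyor's) formula. First the cross-terms c_i = x_i·y_{i+1} − x_{i+1}·y_i:
  30, -25, 45  ⇒  2A = 50, A = 25.
Then Σ (x_i + x_{i+1})·c_i = 150, so x̄ = 150 / (6·25) = 1.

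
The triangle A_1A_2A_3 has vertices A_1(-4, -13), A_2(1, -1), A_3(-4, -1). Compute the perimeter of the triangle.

30

|A_1A_2| = √((5)² + (12)²) = √169 = 13
|A_2A_3| = √((-5)² + (0)²) = √25 = 5
|A_3A_1| = √((0)² + (-12)²) = √144 = 12
Perimeter = 13 + 5 + 12 = 30.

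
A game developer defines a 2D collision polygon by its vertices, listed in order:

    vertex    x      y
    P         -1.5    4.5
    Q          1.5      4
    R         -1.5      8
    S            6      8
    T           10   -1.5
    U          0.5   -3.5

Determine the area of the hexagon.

90.5

Σ = (-12.75) + (18) + (-60) + (-89) + (-34.25) + (-3) = -181
Area = |Σ|/2 = 90.5.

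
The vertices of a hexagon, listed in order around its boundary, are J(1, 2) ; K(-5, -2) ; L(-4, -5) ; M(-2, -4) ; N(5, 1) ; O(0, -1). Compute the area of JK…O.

22.5

Apply the shoelace (surveyor's) formula: 2A = Σ (x_i·y_{i+1} − x_{i+1}·y_i), indices taken mod 6.
Σ = (8) + (17) + (6) + (18) + (-5) + (1) = 45
Area = |Σ|/2 = 22.5.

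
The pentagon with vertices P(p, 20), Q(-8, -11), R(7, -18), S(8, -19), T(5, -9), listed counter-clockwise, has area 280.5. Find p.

The doubled signed area Σ (x_i y_{i+1} − x_{i+1} y_i) is linear in p.
With p=0 it equals 515; the coefficient of p is -2 (from the two edges through P).
So -2·p + 515 = 2·280.5 = 561 ⇒ p = -23.

-23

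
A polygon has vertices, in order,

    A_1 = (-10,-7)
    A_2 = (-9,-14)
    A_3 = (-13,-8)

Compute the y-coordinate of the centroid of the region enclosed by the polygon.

Apply the shoelace formula. First the cross-terms c_i = x_i·y_{i+1} − x_{i+1}·y_i:
  77, -110, 11  ⇒  2A = -22, A = -11.
Then Σ (y_i + y_{i+1})·c_i = 638, so ȳ = 638 / (6·(-11)) = -29/3.

-29/3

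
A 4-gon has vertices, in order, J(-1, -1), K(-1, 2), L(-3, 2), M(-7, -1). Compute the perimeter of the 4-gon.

16

|JK| = √((0)² + (3)²) = √9 = 3
|KL| = √((-2)² + (0)²) = √4 = 2
|LM| = √((-4)² + (-3)²) = √25 = 5
|MJ| = √((6)² + (0)²) = √36 = 6
Perimeter = 3 + 2 + 5 + 6 = 16.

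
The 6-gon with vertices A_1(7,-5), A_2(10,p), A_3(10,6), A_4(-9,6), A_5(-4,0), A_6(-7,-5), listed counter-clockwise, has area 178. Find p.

The doubled signed area Σ (x_i y_{i+1} − x_{i+1} y_i) is linear in p.
With p=0 it equals 338; the coefficient of p is -3 (from the two edges through A_2).
So -3·p + 338 = 2·178 = 356 ⇒ p = -6.

-6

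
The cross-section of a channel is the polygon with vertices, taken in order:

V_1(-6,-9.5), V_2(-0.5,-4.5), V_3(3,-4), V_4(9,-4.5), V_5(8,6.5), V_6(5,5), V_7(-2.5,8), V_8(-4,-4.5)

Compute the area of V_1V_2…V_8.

Apply Gauss's area formula: 2A = Σ (x_i·y_{i+1} − x_{i+1}·y_i), indices taken mod 8.
Σ = (22.25) + (15.5) + (22.5) + (94.5) + (7.5) + (52.5) + (43.25) + (11) = 269
Area = |Σ|/2 = 134.5.

134.5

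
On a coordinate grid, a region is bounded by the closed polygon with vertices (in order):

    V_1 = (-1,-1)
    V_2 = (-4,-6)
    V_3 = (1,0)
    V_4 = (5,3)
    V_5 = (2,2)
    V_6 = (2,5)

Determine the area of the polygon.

Apply Gauss's area formula: 2A = Σ (x_i·y_{i+1} − x_{i+1}·y_i), indices taken mod 6.
Σ = (2) + (6) + (3) + (4) + (6) + (3) = 24
Area = |Σ|/2 = 12.

12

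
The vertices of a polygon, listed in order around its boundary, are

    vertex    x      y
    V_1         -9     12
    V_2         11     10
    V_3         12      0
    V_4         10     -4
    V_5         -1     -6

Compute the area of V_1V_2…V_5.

Apply Gauss's area formula: 2A = Σ (x_i·y_{i+1} − x_{i+1}·y_i), indices taken mod 5.
Σ = (-222) + (-120) + (-48) + (-64) + (-66) = -520
Area = |Σ|/2 = 260.

260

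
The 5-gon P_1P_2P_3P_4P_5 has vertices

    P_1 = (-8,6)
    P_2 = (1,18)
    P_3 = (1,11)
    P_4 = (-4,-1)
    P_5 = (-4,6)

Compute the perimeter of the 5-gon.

|P_1P_2| = √((9)² + (12)²) = √225 = 15
|P_2P_3| = √((0)² + (-7)²) = √49 = 7
|P_3P_4| = √((-5)² + (-12)²) = √169 = 13
|P_4P_5| = √((0)² + (7)²) = √49 = 7
|P_5P_1| = √((-4)² + (0)²) = √16 = 4
Perimeter = 15 + 7 + 13 + 7 + 4 = 46.

46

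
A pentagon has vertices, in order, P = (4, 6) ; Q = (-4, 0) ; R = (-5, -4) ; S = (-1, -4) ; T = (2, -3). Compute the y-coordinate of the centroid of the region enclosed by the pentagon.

-53/273

Apply Gauss's area formula. First the cross-terms c_i = x_i·y_{i+1} − x_{i+1}·y_i:
  24, 16, 16, 11, 24  ⇒  2A = 91, A = 45.5.
Then Σ (y_i + y_{i+1})·c_i = -53, so ȳ = -53 / (6·45.5) = -53/273.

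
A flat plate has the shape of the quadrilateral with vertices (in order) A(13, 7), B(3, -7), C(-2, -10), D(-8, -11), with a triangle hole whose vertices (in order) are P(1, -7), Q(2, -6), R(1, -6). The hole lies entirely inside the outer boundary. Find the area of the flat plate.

63

Outer boundary:
Apply the shoelace formula: 2A = Σ (x_i·y_{i+1} − x_{i+1}·y_i), indices taken mod 4.
Σ = (-112) + (-44) + (-58) + (87) = -127
Area = |Σ|/2 = 63.5.
Hole:
Cross-terms: 8, -6, -1  ⇒  Σ = 1
Area = |Σ|/2 = 0.5.
Net area = 63.5 − 0.5 = 63.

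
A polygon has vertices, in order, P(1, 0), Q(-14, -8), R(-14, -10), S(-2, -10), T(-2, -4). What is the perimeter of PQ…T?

42

|PQ| = √((-15)² + (-8)²) = √289 = 17
|QR| = √((0)² + (-2)²) = √4 = 2
|RS| = √((12)² + (0)²) = √144 = 12
|ST| = √((0)² + (6)²) = √36 = 6
|TP| = √((3)² + (4)²) = √25 = 5
Perimeter = 17 + 2 + 12 + 6 + 5 = 42.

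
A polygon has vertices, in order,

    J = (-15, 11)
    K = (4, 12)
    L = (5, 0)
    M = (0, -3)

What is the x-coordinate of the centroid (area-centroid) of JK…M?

Apply the shoelace (surveyor's) formula. First the cross-terms c_i = x_i·y_{i+1} − x_{i+1}·y_i:
  -224, -60, -15, -45  ⇒  2A = -344, A = -172.
Then Σ (x_i + x_{i+1})·c_i = 2524, so x̄ = 2524 / (6·(-172)) = -631/258.

-631/258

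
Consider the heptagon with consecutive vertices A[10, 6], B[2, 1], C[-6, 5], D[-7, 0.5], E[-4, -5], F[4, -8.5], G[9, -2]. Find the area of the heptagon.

A→B: (10)(1) − (2)(6) = -2
B→C: (2)(5) − (-6)(1) = 16
C→D: (-6)(0.5) − (-7)(5) = 32
D→E: (-7)(-5) − (-4)(0.5) = 37
E→F: (-4)(-8.5) − (4)(-5) = 54
F→G: (4)(-2) − (9)(-8.5) = 68.5
G→A: (9)(6) − (10)(-2) = 74
Σ = 279.5
Area = |Σ|/2 = 139.75.

139.75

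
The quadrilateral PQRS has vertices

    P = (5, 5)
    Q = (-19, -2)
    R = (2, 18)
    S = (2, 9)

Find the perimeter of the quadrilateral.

|PQ| = √((-24)² + (-7)²) = √625 = 25
|QR| = √((21)² + (20)²) = √841 = 29
|RS| = √((0)² + (-9)²) = √81 = 9
|SP| = √((3)² + (-4)²) = √25 = 5
Perimeter = 25 + 29 + 9 + 5 = 68.

68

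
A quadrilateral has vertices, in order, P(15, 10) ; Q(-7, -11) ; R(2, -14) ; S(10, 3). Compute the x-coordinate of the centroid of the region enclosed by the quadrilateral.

Apply the shoelace formula. First the cross-terms c_i = x_i·y_{i+1} − x_{i+1}·y_i:
  -95, 120, 146, 55  ⇒  2A = 226, A = 113.
Then Σ (x_i + x_{i+1})·c_i = 1767, so x̄ = 1767 / (6·113) = 589/226.

589/226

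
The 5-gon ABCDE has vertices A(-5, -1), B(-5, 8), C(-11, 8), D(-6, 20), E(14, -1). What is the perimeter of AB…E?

76

|AB| = √((0)² + (9)²) = √81 = 9
|BC| = √((-6)² + (0)²) = √36 = 6
|CD| = √((5)² + (12)²) = √169 = 13
|DE| = √((20)² + (-21)²) = √841 = 29
|EA| = √((-19)² + (0)²) = √361 = 19
Perimeter = 9 + 6 + 13 + 29 + 19 = 76.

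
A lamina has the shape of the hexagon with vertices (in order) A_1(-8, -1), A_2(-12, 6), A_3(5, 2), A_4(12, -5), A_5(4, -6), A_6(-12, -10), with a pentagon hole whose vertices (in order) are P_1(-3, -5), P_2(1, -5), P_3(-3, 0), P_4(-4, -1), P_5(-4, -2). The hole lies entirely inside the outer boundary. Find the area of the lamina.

Outer boundary:
Apply the shoelace (surveyor's) formula: 2A = Σ (x_i·y_{i+1} − x_{i+1}·y_i), indices taken mod 6.
Cross-terms: -60, -54, -49, -52, -112, -68  ⇒  Σ = -395
Area = |Σ|/2 = 197.5.
Hole:
P_1→P_2: (-3)(-5) − (1)(-5) = 20
P_2→P_3: (1)(0) − (-3)(-5) = -15
P_3→P_4: (-3)(-1) − (-4)(0) = 3
P_4→P_5: (-4)(-2) − (-4)(-1) = 4
P_5→P_1: (-4)(-5) − (-3)(-2) = 14
Σ = 26
Area = |Σ|/2 = 13.
Net area = 197.5 − 13 = 184.5.

184.5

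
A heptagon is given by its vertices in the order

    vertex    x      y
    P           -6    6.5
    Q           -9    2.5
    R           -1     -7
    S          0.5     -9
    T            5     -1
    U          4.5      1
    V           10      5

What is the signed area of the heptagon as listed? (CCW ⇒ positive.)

P→Q: (-6)(2.5) − (-9)(6.5) = 43.5
Q→R: (-9)(-7) − (-1)(2.5) = 65.5
R→S: (-1)(-9) − (0.5)(-7) = 12.5
S→T: (0.5)(-1) − (5)(-9) = 44.5
T→U: (5)(1) − (4.5)(-1) = 9.5
U→V: (4.5)(5) − (10)(1) = 12.5
V→P: (10)(6.5) − (-6)(5) = 95
Σ = 283
Signed area = Σ/2 = 141.5 (positive ⇒ counter-clockwise traversal).

141.5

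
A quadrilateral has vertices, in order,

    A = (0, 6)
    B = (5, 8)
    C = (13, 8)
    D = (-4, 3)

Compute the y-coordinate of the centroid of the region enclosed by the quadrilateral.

Apply the surveyor's formula. First the cross-terms c_i = x_i·y_{i+1} − x_{i+1}·y_i:
  -30, -64, 71, -24  ⇒  2A = -47, A = -23.5.
Then Σ (y_i + y_{i+1})·c_i = -879, so ȳ = -879 / (6·(-23.5)) = 293/47.

293/47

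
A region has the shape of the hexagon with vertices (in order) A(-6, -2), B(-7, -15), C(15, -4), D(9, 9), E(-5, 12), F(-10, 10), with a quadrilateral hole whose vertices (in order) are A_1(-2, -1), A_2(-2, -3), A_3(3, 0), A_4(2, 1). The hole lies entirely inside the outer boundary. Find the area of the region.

Outer boundary:
Apply the shoelace (surveyor's) formula: 2A = Σ (x_i·y_{i+1} − x_{i+1}·y_i), indices taken mod 6.
Cross-terms: 76, 253, 171, 153, 70, 80  ⇒  Σ = 803
Area = |Σ|/2 = 401.5.
Hole:
Apply Gauss's area formula: 2A = Σ (x_i·y_{i+1} − x_{i+1}·y_i), indices taken mod 4.
Σ = (4) + (9) + (3) + (0) = 16
Area = |Σ|/2 = 8.
Net area = 401.5 − 8 = 393.5.

393.5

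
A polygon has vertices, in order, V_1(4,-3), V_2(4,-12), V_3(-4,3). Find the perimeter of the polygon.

|V_1V_2| = √((0)² + (-9)²) = √81 = 9
|V_2V_3| = √((-8)² + (15)²) = √289 = 17
|V_3V_1| = √((8)² + (-6)²) = √100 = 10
Perimeter = 9 + 17 + 10 = 36.

36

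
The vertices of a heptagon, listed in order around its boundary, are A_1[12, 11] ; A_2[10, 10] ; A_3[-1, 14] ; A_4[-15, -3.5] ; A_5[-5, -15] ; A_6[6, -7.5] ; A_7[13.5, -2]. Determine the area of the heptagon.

Apply the surveyor's formula: 2A = Σ (x_i·y_{i+1} − x_{i+1}·y_i), indices taken mod 7.
Σ = (10) + (150) + (213.5) + (207.5) + (127.5) + (89.25) + (172.5) = 970.25
Area = |Σ|/2 = 485.125.

485.125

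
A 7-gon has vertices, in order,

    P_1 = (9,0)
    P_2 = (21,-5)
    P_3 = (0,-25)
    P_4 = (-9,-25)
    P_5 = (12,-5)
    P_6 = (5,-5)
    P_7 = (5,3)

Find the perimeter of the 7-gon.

100

|P_1P_2| = √((12)² + (-5)²) = √169 = 13
|P_2P_3| = √((-21)² + (-20)²) = √841 = 29
|P_3P_4| = √((-9)² + (0)²) = √81 = 9
|P_4P_5| = √((21)² + (20)²) = √841 = 29
|P_5P_6| = √((-7)² + (0)²) = √49 = 7
|P_6P_7| = √((0)² + (8)²) = √64 = 8
|P_7P_1| = √((4)² + (-3)²) = √25 = 5
Perimeter = 13 + 29 + 9 + 29 + 7 + 8 + 5 = 100.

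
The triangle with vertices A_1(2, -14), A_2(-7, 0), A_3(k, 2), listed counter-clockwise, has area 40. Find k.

The doubled signed area Σ (x_i y_{i+1} − x_{i+1} y_i) is linear in k.
With k=0 it equals -116; the coefficient of k is -14 (from the two edges through A_3).
So -14·k + -116 = 2·40 = 80 ⇒ k = -14.

-14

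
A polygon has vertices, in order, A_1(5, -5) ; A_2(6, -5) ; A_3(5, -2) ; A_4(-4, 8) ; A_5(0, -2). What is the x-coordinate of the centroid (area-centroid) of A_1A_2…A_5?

62/51

Apply the surveyor's formula. First the cross-terms c_i = x_i·y_{i+1} − x_{i+1}·y_i:
  5, 13, 32, 8, 10  ⇒  2A = 68, A = 34.
Then Σ (x_i + x_{i+1})·c_i = 248, so x̄ = 248 / (6·34) = 62/51.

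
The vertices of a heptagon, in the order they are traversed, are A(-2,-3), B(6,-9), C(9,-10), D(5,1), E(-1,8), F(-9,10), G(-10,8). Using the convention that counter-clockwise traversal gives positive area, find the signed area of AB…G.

Apply the shoelace formula: 2A = Σ (x_i·y_{i+1} − x_{i+1}·y_i), indices taken mod 7.
Σ = (36) + (21) + (59) + (41) + (62) + (28) + (46) = 293
Signed area = Σ/2 = 146.5 (positive ⇒ counter-clockwise traversal).

146.5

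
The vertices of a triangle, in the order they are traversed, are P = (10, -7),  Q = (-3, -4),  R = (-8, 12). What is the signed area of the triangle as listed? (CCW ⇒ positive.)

Apply the shoelace (surveyor's) formula: 2A = Σ (x_i·y_{i+1} − x_{i+1}·y_i), indices taken mod 3.
P→Q: (10)(-4) − (-3)(-7) = -61
Q→R: (-3)(12) − (-8)(-4) = -68
R→P: (-8)(-7) − (10)(12) = -64
Σ = -193
Signed area = Σ/2 = -96.5 (negative ⇒ clockwise traversal).

-96.5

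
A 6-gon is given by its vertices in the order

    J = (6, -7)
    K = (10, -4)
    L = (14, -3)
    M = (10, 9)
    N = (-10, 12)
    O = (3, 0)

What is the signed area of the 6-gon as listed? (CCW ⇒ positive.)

190.5

Σ = (46) + (26) + (156) + (210) + (-36) + (-21) = 381
Signed area = Σ/2 = 190.5 (positive ⇒ counter-clockwise traversal).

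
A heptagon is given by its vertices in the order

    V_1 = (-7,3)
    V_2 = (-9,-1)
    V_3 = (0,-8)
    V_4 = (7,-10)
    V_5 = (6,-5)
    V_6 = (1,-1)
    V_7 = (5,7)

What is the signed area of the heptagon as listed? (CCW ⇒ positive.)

131

Σ = (34) + (72) + (56) + (25) + (-1) + (12) + (64) = 262
Signed area = Σ/2 = 131 (positive ⇒ counter-clockwise traversal).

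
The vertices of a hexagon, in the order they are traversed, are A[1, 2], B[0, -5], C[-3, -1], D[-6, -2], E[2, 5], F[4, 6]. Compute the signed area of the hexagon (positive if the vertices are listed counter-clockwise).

-26

Apply the shoelace (surveyor's) formula: 2A = Σ (x_i·y_{i+1} − x_{i+1}·y_i), indices taken mod 6.
A→B: (1)(-5) − (0)(2) = -5
B→C: (0)(-1) − (-3)(-5) = -15
C→D: (-3)(-2) − (-6)(-1) = 0
D→E: (-6)(5) − (2)(-2) = -26
E→F: (2)(6) − (4)(5) = -8
F→A: (4)(2) − (1)(6) = 2
Σ = -52
Signed area = Σ/2 = -26 (negative ⇒ clockwise traversal).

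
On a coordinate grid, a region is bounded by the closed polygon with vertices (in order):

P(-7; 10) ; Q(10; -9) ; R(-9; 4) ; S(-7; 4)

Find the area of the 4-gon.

Apply the shoelace formula: 2A = Σ (x_i·y_{i+1} − x_{i+1}·y_i), indices taken mod 4.
Cross-terms: -37, -41, -8, -42  ⇒  Σ = -128
Area = |Σ|/2 = 64.

64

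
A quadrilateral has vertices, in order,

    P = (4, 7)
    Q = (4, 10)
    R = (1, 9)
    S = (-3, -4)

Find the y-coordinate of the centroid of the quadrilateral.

4.75

Apply the shoelace formula. First the cross-terms c_i = x_i·y_{i+1} − x_{i+1}·y_i:
  12, 26, 23, -5  ⇒  2A = 56, A = 28.
Then Σ (y_i + y_{i+1})·c_i = 798, so ȳ = 798 / (6·28) = 4.75.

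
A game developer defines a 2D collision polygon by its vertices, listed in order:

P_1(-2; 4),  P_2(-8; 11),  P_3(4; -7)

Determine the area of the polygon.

Apply the shoelace formula: 2A = Σ (x_i·y_{i+1} − x_{i+1}·y_i), indices taken mod 3.
P_1→P_2: (-2)(11) − (-8)(4) = 10
P_2→P_3: (-8)(-7) − (4)(11) = 12
P_3→P_1: (4)(4) − (-2)(-7) = 2
Σ = 24
Area = |Σ|/2 = 12.

12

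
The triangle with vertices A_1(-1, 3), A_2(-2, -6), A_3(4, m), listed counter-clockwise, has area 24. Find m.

Write out the shoelace sum; only the two edges meeting at A_3 involve m:
2·Area = [((-2)·m − 4·(-6)) + (4·3 − (-1)·m)] + 12
       = -1·m + 48 = 48
⇒ m = 0.

0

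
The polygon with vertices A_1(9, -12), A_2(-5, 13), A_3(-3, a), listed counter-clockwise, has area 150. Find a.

The doubled signed area Σ (x_i y_{i+1} − x_{i+1} y_i) is linear in a.
With a=0 it equals 132; the coefficient of a is -14 (from the two edges through A_3).
So -14·a + 132 = 2·150 = 300 ⇒ a = -12.

-12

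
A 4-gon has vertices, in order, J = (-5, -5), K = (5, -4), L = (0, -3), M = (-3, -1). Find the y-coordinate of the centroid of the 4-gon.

Apply Gauss's area formula. First the cross-terms c_i = x_i·y_{i+1} − x_{i+1}·y_i:
  45, -15, -9, 10  ⇒  2A = 31, A = 15.5.
Then Σ (y_i + y_{i+1})·c_i = -324, so ȳ = -324 / (6·15.5) = -108/31.

-108/31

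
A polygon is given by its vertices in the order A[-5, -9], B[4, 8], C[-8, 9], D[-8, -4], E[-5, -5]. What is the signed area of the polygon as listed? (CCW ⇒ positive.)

120

Apply the shoelace formula: 2A = Σ (x_i·y_{i+1} − x_{i+1}·y_i), indices taken mod 5.
Σ = (-4) + (100) + (104) + (20) + (20) = 240
Signed area = Σ/2 = 120 (positive ⇒ counter-clockwise traversal).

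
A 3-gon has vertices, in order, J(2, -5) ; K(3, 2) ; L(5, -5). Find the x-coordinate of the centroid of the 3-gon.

10/3

Apply the surveyor's formula. First the cross-terms c_i = x_i·y_{i+1} − x_{i+1}·y_i:
  19, -25, -15  ⇒  2A = -21, A = -10.5.
Then Σ (x_i + x_{i+1})·c_i = -210, so x̄ = -210 / (6·(-10.5)) = 10/3.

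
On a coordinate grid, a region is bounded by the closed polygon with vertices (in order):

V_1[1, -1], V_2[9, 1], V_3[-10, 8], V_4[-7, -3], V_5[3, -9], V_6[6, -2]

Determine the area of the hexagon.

Apply Gauss's area formula: 2A = Σ (x_i·y_{i+1} − x_{i+1}·y_i), indices taken mod 6.
Σ = (10) + (82) + (86) + (72) + (48) + (-4) = 294
Area = |Σ|/2 = 147.

147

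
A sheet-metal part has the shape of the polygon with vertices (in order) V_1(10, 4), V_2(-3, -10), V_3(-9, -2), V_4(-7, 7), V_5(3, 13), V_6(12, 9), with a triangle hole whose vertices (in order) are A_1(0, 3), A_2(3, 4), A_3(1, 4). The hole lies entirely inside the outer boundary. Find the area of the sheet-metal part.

265

Outer boundary:
Apply the shoelace formula: 2A = Σ (x_i·y_{i+1} − x_{i+1}·y_i), indices taken mod 6.
Cross-terms: -88, -84, -77, -112, -129, -42  ⇒  Σ = -532
Area = |Σ|/2 = 266.
Hole:
Apply Gauss's area formula: 2A = Σ (x_i·y_{i+1} − x_{i+1}·y_i), indices taken mod 3.
Cross-terms: -9, 8, 3  ⇒  Σ = 2
Area = |Σ|/2 = 1.
Net area = 266 − 1 = 265.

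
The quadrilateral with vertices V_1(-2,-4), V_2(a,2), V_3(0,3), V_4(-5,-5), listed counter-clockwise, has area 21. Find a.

3

Write out the shoelace sum; only the two edges meeting at V_2 involve a:
2·Area = [((-2)·2 − a·(-4)) + (a·3 − 0·2)] + 25
       = 7·a + 21 = 42
⇒ a = 3.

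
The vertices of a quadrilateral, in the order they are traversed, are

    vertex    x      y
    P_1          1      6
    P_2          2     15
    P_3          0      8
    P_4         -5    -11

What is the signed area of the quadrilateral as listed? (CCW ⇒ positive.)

P_1→P_2: (1)(15) − (2)(6) = 3
P_2→P_3: (2)(8) − (0)(15) = 16
P_3→P_4: (0)(-11) − (-5)(8) = 40
P_4→P_1: (-5)(6) − (1)(-11) = -19
Σ = 40
Signed area = Σ/2 = 20 (positive ⇒ counter-clockwise traversal).

20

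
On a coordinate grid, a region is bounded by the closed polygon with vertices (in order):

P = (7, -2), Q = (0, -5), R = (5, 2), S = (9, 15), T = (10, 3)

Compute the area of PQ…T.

Cross-terms: -35, 25, 57, -123, -41  ⇒  Σ = -117
Area = |Σ|/2 = 58.5.

58.5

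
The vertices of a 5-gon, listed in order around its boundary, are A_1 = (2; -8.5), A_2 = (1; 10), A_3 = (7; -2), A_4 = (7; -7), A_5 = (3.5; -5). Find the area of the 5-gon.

54.375

Cross-terms: 28.5, -72, -35, -10.5, -19.75  ⇒  Σ = -108.75
Area = |Σ|/2 = 54.375.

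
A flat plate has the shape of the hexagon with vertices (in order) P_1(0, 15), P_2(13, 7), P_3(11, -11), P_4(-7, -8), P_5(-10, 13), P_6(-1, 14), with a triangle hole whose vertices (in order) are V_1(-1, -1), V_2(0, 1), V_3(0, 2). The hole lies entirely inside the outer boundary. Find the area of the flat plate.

446

Outer boundary:
Σ = (-195) + (-220) + (-165) + (-171) + (-127) + (-15) = -893
Area = |Σ|/2 = 446.5.
Hole:
Apply Gauss's area formula: 2A = Σ (x_i·y_{i+1} − x_{i+1}·y_i), indices taken mod 3.
V_1→V_2: (-1)(1) − (0)(-1) = -1
V_2→V_3: (0)(2) − (0)(1) = 0
V_3→V_1: (0)(-1) − (-1)(2) = 2
Σ = 1
Area = |Σ|/2 = 0.5.
Net area = 446.5 − 0.5 = 446.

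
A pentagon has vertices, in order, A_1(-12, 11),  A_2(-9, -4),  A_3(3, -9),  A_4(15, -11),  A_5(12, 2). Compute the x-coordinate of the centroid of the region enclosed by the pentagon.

57/44

Apply the shoelace (surveyor's) formula. First the cross-terms c_i = x_i·y_{i+1} − x_{i+1}·y_i:
  147, 93, 102, 162, 156  ⇒  2A = 660, A = 330.
Then Σ (x_i + x_{i+1})·c_i = 2565, so x̄ = 2565 / (6·330) = 57/44.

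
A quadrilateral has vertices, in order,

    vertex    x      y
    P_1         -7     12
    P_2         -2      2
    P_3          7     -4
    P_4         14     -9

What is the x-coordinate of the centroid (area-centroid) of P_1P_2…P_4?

26/17

Apply Gauss's area formula. First the cross-terms c_i = x_i·y_{i+1} − x_{i+1}·y_i:
  10, -6, -7, 105  ⇒  2A = 102, A = 51.
Then Σ (x_i + x_{i+1})·c_i = 468, so x̄ = 468 / (6·51) = 26/17.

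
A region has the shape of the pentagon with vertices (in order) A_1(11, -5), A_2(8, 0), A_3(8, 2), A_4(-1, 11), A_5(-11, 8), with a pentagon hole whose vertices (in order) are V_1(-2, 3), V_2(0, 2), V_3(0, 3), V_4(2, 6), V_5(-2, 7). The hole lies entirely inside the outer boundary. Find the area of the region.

Outer boundary:
Apply the shoelace formula: 2A = Σ (x_i·y_{i+1} − x_{i+1}·y_i), indices taken mod 5.
A_1→A_2: (11)(0) − (8)(-5) = 40
A_2→A_3: (8)(2) − (8)(0) = 16
A_3→A_4: (8)(11) − (-1)(2) = 90
A_4→A_5: (-1)(8) − (-11)(11) = 113
A_5→A_1: (-11)(-5) − (11)(8) = -33
Σ = 226
Area = |Σ|/2 = 113.
Hole:
Apply Gauss's area formula: 2A = Σ (x_i·y_{i+1} − x_{i+1}·y_i), indices taken mod 5.
V_1→V_2: (-2)(2) − (0)(3) = -4
V_2→V_3: (0)(3) − (0)(2) = 0
V_3→V_4: (0)(6) − (2)(3) = -6
V_4→V_5: (2)(7) − (-2)(6) = 26
V_5→V_1: (-2)(3) − (-2)(7) = 8
Σ = 24
Area = |Σ|/2 = 12.
Net area = 113 − 12 = 101.

101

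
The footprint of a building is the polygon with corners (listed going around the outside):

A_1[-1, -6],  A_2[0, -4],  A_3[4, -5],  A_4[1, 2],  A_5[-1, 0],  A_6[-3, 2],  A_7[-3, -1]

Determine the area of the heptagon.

Σ = (4) + (16) + (13) + (2) + (-2) + (9) + (17) = 59
Area = |Σ|/2 = 29.5.

29.5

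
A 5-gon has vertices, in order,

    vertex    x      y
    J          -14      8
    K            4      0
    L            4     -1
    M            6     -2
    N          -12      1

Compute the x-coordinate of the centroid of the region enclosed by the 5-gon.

-418/69

Apply the shoelace (surveyor's) formula. First the cross-terms c_i = x_i·y_{i+1} − x_{i+1}·y_i:
  -32, -4, -2, -18, -82  ⇒  2A = -138, A = -69.
Then Σ (x_i + x_{i+1})·c_i = 2508, so x̄ = 2508 / (6·(-69)) = -418/69.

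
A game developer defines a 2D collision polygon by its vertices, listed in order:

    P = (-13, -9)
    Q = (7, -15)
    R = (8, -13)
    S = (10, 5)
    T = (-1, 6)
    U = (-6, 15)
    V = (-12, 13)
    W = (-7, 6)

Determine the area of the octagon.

Apply the shoelace formula: 2A = Σ (x_i·y_{i+1} − x_{i+1}·y_i), indices taken mod 8.
P→Q: (-13)(-15) − (7)(-9) = 258
Q→R: (7)(-13) − (8)(-15) = 29
R→S: (8)(5) − (10)(-13) = 170
S→T: (10)(6) − (-1)(5) = 65
T→U: (-1)(15) − (-6)(6) = 21
U→V: (-6)(13) − (-12)(15) = 102
V→W: (-12)(6) − (-7)(13) = 19
W→P: (-7)(-9) − (-13)(6) = 141
Σ = 805
Area = |Σ|/2 = 402.5.

402.5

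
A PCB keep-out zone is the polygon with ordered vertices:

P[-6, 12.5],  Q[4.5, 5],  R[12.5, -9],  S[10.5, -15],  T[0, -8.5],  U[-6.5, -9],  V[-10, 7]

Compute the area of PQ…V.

322.625

Σ = (-86.25) + (-103) + (-93) + (-89.25) + (-55.25) + (-135.5) + (-83) = -645.25
Area = |Σ|/2 = 322.625.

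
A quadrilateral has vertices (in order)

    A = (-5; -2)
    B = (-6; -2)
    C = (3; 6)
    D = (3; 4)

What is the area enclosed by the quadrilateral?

12

Σ = (-2) + (-30) + (-6) + (14) = -24
Area = |Σ|/2 = 12.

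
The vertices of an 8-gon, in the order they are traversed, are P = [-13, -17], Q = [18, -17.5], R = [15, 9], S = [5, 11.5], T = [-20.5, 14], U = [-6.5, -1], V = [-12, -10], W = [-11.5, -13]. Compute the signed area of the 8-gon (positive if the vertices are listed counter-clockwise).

Apply the surveyor's formula: 2A = Σ (x_i·y_{i+1} − x_{i+1}·y_i), indices taken mod 8.
Cross-terms: 533.5, 424.5, 127.5, 305.75, 111.5, 53, 41, 26.5  ⇒  Σ = 1623.25
Signed area = Σ/2 = 811.625 (positive ⇒ counter-clockwise traversal).

811.625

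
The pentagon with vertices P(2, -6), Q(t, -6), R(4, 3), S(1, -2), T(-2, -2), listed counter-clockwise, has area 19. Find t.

3

Write out the shoelace sum; only the two edges meeting at Q involve t:
2·Area = [(2·(-6) − t·(-6)) + (t·3 − 4·(-6))] + -1
       = 9·t + 11 = 38
⇒ t = 3.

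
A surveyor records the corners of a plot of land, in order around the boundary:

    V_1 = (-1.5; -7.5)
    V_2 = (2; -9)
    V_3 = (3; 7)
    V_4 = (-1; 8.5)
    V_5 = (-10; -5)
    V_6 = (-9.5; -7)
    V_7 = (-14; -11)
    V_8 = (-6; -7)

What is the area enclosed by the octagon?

143.75

Apply the shoelace formula: 2A = Σ (x_i·y_{i+1} − x_{i+1}·y_i), indices taken mod 8.
Σ = (28.5) + (41) + (32.5) + (90) + (22.5) + (6.5) + (32) + (34.5) = 287.5
Area = |Σ|/2 = 143.75.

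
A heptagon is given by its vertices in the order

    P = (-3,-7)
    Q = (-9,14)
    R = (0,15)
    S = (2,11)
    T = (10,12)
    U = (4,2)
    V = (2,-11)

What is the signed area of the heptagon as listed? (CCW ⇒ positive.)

Apply the shoelace (surveyor's) formula: 2A = Σ (x_i·y_{i+1} − x_{i+1}·y_i), indices taken mod 7.
Cross-terms: -105, -135, -30, -86, -28, -48, -47  ⇒  Σ = -479
Signed area = Σ/2 = -239.5 (negative ⇒ clockwise traversal).

-239.5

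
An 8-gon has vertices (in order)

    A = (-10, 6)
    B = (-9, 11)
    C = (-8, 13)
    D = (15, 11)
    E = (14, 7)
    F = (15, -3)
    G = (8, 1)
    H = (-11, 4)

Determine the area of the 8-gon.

Apply Gauss's area formula: 2A = Σ (x_i·y_{i+1} − x_{i+1}·y_i), indices taken mod 8.
A→B: (-10)(11) − (-9)(6) = -56
B→C: (-9)(13) − (-8)(11) = -29
C→D: (-8)(11) − (15)(13) = -283
D→E: (15)(7) − (14)(11) = -49
E→F: (14)(-3) − (15)(7) = -147
F→G: (15)(1) − (8)(-3) = 39
G→H: (8)(4) − (-11)(1) = 43
H→A: (-11)(6) − (-10)(4) = -26
Σ = -508
Area = |Σ|/2 = 254.

254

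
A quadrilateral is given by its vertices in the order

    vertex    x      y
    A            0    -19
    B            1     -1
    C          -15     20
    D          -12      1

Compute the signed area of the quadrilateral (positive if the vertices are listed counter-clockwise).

238.5

Σ = (19) + (5) + (225) + (228) = 477
Signed area = Σ/2 = 238.5 (positive ⇒ counter-clockwise traversal).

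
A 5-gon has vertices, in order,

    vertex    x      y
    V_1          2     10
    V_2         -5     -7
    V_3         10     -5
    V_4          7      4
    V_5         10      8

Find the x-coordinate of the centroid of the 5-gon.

487/153

Apply the surveyor's formula. First the cross-terms c_i = x_i·y_{i+1} − x_{i+1}·y_i:
  36, 95, 75, 16, 84  ⇒  2A = 306, A = 153.
Then Σ (x_i + x_{i+1})·c_i = 2922, so x̄ = 2922 / (6·153) = 487/153.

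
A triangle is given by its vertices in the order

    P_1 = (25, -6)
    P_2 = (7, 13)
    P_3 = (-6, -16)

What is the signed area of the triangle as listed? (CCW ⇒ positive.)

384.5

Apply the shoelace formula: 2A = Σ (x_i·y_{i+1} − x_{i+1}·y_i), indices taken mod 3.
P_1→P_2: (25)(13) − (7)(-6) = 367
P_2→P_3: (7)(-16) − (-6)(13) = -34
P_3→P_1: (-6)(-6) − (25)(-16) = 436
Σ = 769
Signed area = Σ/2 = 384.5 (positive ⇒ counter-clockwise traversal).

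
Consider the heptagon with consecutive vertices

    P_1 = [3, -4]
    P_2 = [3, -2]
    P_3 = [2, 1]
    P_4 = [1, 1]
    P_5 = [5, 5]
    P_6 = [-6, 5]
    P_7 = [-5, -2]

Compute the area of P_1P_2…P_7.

Apply the shoelace (surveyor's) formula: 2A = Σ (x_i·y_{i+1} − x_{i+1}·y_i), indices taken mod 7.
Cross-terms: 6, 7, 1, 0, 55, 37, 26  ⇒  Σ = 132
Area = |Σ|/2 = 66.

66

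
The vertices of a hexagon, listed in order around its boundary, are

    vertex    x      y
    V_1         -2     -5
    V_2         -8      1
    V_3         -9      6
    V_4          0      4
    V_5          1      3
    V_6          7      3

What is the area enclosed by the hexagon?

84

V_1→V_2: (-2)(1) − (-8)(-5) = -42
V_2→V_3: (-8)(6) − (-9)(1) = -39
V_3→V_4: (-9)(4) − (0)(6) = -36
V_4→V_5: (0)(3) − (1)(4) = -4
V_5→V_6: (1)(3) − (7)(3) = -18
V_6→V_1: (7)(-5) − (-2)(3) = -29
Σ = -168
Area = |Σ|/2 = 84.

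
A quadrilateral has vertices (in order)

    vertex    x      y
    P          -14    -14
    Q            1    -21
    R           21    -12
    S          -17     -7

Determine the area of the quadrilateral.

Cross-terms: 308, 429, -351, 140  ⇒  Σ = 526
Area = |Σ|/2 = 263.

263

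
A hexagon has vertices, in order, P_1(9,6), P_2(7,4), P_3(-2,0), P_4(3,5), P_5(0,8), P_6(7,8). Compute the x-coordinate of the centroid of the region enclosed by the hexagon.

Apply the shoelace formula. First the cross-terms c_i = x_i·y_{i+1} − x_{i+1}·y_i:
  -6, 8, -10, 24, -56, -30  ⇒  2A = -70, A = -35.
Then Σ (x_i + x_{i+1})·c_i = -866, so x̄ = -866 / (6·(-35)) = 433/105.

433/105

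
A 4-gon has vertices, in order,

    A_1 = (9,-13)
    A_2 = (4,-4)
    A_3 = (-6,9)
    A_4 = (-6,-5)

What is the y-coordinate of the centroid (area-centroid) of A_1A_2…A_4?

-418/141

Apply Gauss's area formula. First the cross-terms c_i = x_i·y_{i+1} − x_{i+1}·y_i:
  16, 12, 84, 123  ⇒  2A = 235, A = 117.5.
Then Σ (y_i + y_{i+1})·c_i = -2090, so ȳ = -2090 / (6·117.5) = -418/141.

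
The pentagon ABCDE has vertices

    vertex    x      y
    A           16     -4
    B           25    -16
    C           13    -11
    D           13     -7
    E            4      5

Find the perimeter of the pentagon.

62

|AB| = √((9)² + (-12)²) = √225 = 15
|BC| = √((-12)² + (5)²) = √169 = 13
|CD| = √((0)² + (4)²) = √16 = 4
|DE| = √((-9)² + (12)²) = √225 = 15
|EA| = √((12)² + (-9)²) = √225 = 15
Perimeter = 15 + 13 + 4 + 15 + 15 = 62.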